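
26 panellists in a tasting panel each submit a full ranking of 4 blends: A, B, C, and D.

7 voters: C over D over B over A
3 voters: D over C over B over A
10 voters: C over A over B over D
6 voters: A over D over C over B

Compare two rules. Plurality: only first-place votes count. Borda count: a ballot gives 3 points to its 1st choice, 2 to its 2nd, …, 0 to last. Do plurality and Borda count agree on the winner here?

Plurality first-place counts: A 6, B 0, C 17, D 3 → C.
Borda totals: A 38, B 20, C 63, D 35 → C.
The two rules agree on C.

Yes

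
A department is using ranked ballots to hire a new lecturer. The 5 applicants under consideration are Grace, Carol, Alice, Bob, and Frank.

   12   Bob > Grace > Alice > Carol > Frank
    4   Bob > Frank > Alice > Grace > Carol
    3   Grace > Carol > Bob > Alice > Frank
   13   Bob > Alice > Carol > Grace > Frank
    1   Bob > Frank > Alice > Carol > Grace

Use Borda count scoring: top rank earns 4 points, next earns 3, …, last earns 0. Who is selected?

Bob

Borda scores:
  Grace: 12·3 + 4·1 + 3·4 + 13·1 + 0 = 65
  Carol: 12·1 + 4·0 + 3·3 + 13·2 + 1 = 48
  Alice: 12·2 + 4·2 + 3·1 + 13·3 + 2 = 76
  Bob: 12·4 + 4·4 + 3·2 + 13·4 + 4 = 126
  Frank: 12·0 + 4·3 + 3·0 + 13·0 + 3 = 15
Bob has the highest total.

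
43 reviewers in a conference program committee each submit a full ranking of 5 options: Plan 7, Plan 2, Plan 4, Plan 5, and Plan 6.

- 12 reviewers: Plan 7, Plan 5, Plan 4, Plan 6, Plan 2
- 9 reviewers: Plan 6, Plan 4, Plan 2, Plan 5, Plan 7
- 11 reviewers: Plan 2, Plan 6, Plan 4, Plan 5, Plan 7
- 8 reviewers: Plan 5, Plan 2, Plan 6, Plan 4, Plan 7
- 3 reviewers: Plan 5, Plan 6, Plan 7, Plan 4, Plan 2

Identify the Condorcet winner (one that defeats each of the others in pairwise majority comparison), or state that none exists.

Plan 5

Head-to-head results (43 voters total):
Plan 7 vs Plan 2: Plan 2 wins 28–15.
Plan 7 vs Plan 4: Plan 4 wins 28–15.
Plan 7 vs Plan 5: Plan 5 wins 31–12.
Plan 7 vs Plan 6: Plan 6 wins 31–12.
Plan 2 vs Plan 4: Plan 4 wins 24–19.
Plan 2 vs Plan 5: Plan 5 wins 23–20.
Plan 2 vs Plan 6: Plan 6 wins 24–19.
Plan 4 vs Plan 5: Plan 5 wins 23–20.
Plan 4 vs Plan 6: Plan 6 wins 31–12.
Plan 5 vs Plan 6: Plan 5 wins 23–20.
Plan 5 beats each rival — Plan 7 (31–12), Plan 2 (23–20), Plan 4 (23–20), Plan 6 (23–20) — so Plan 5 is the Condorcet winner.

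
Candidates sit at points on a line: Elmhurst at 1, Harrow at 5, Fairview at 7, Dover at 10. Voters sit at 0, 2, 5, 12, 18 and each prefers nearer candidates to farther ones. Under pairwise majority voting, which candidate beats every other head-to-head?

With single-peaked preferences on a line, the Condorcet winner is the candidate closest to the median voter.
The median voter (position 5) is closest to Harrow at 5.
Check: Harrow vs Dover — voters closer to Harrow: 3 of 5.

Harrow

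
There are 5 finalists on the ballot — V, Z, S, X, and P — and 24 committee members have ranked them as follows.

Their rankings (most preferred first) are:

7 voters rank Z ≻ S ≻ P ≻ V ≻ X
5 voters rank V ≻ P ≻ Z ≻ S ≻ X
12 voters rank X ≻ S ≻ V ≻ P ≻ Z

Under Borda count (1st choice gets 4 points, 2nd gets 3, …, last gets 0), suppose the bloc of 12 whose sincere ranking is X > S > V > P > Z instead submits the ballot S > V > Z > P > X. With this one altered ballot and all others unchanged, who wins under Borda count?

S

Borda totals with the altered ballot: V 63, Z 62, S 74, X 0, P 41.
The winner is unchanged: still S.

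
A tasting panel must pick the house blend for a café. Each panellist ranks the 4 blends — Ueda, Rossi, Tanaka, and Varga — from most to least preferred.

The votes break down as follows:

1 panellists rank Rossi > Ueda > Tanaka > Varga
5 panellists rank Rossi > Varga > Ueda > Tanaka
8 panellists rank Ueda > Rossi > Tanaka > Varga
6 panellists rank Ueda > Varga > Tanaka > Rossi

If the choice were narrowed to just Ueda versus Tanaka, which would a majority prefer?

Ueda

Ballots ranking Ueda above Tanaka: 1+5+8+6 = 20.
Ballots ranking Tanaka above Ueda: 0.
Ueda wins the head-to-head, 20–0.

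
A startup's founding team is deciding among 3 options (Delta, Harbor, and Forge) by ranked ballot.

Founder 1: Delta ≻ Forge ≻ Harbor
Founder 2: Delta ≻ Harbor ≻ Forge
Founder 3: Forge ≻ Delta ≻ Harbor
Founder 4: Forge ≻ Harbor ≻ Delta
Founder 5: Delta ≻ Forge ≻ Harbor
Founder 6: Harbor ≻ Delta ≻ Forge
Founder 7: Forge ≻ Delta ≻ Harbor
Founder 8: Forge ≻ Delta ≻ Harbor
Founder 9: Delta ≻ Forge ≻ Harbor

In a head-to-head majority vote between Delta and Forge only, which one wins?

Delta

Ballots ranking Delta above Forge: 5.
Ballots ranking Forge above Delta: 4.
Delta wins the head-to-head, 5–4.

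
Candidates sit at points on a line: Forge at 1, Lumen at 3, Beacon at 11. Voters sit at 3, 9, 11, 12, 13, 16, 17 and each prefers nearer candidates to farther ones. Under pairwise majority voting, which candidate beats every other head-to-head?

With single-peaked preferences on a line, the Condorcet winner is the candidate closest to the median voter.
The median voter (position 12) is closest to Beacon at 11.
Check: Beacon vs Forge — voters closer to Beacon: 6 of 7.

Beacon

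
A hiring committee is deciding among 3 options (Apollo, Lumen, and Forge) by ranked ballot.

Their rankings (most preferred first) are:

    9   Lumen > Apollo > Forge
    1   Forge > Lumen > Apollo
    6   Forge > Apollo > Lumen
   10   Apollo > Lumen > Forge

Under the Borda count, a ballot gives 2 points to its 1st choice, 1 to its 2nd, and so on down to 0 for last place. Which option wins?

Apollo

Borda scores:
  Apollo: 9·1 + 0 + 6·1 + 10·2 = 35
  Lumen: 9·2 + 1 + 6·0 + 10·1 = 29
  Forge: 9·0 + 2 + 6·2 + 10·0 = 14
Apollo has the highest total.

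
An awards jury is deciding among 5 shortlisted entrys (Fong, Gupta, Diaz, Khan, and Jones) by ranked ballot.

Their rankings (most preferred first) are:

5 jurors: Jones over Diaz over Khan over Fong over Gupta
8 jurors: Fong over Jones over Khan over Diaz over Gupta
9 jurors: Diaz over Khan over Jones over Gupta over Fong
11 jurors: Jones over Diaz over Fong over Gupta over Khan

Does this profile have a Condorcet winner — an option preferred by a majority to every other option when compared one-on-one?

Head-to-head results (33 voters total):
Fong vs Gupta: Fong wins 24–9.
Fong vs Diaz: Diaz wins 25–8.
Fong vs Khan: Fong wins 19–14.
Fong vs Jones: Jones wins 25–8.
Gupta vs Diaz: Diaz wins 33–0.
Gupta vs Khan: Khan wins 22–11.
Gupta vs Jones: Jones wins 33–0.
Diaz vs Khan: Diaz wins 25–8.
Diaz vs Jones: Jones wins 24–9.
Khan vs Jones: Jones wins 24–9.
Jones beats each rival — Fong (25–8), Gupta (33–0), Diaz (24–9), Khan (24–9) — so Jones is the Condorcet winner.

Yes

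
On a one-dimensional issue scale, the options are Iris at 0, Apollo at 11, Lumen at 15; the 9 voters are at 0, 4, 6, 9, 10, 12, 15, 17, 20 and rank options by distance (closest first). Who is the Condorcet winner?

With single-peaked preferences on a line, the Condorcet winner is the candidate closest to the median voter.
The median voter (position 10) is closest to Apollo at 11.
Check: Apollo vs Iris — voters closer to Apollo: 7 of 9.

Apollo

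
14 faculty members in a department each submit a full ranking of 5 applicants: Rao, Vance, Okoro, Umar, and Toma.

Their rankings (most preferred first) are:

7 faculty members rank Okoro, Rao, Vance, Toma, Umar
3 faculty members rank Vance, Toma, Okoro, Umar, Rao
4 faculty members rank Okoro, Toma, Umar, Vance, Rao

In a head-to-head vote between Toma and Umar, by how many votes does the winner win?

14

Ballots ranking Toma above Umar: 7+3+4 = 14.
Ballots ranking Umar above Toma: 0.
Toma wins 14–0, a margin of 14.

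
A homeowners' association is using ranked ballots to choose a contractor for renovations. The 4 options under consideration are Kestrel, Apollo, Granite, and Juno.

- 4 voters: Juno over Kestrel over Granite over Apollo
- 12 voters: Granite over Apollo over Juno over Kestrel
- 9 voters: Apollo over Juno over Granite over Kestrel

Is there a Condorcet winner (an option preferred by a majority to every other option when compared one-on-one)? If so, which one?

Head-to-head results (25 voters total):
Kestrel vs Apollo: Apollo wins 21–4.
Kestrel vs Granite: Granite wins 21–4.
Kestrel vs Juno: Juno wins 25–0.
Apollo vs Granite: Granite wins 16–9.
Apollo vs Juno: Apollo wins 21–4.
Granite vs Juno: Juno wins 13–12.
No candidate beats all others: Apollo beats Juno beats Granite beats Apollo, a majority cycle.

No Condorcet winner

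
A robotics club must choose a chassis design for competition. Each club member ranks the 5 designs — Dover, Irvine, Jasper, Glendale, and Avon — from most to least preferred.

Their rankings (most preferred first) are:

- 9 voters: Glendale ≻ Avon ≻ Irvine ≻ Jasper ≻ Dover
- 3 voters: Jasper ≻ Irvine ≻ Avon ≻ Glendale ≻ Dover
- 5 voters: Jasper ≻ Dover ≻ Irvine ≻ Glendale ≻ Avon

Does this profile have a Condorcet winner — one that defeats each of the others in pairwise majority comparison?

Head-to-head results (17 voters total):
Dover vs Irvine: Irvine wins 12–5.
Dover vs Jasper: Jasper wins 17–0.
Dover vs Glendale: Glendale wins 12–5.
Dover vs Avon: Avon wins 12–5.
Irvine vs Jasper: Irvine wins 9–8.
Irvine vs Glendale: Glendale wins 9–8.
Irvine vs Avon: Avon wins 9–8.
Jasper vs Glendale: Glendale wins 9–8.
Jasper vs Avon: Avon wins 9–8.
Glendale vs Avon: Glendale wins 14–3.
Glendale beats each rival — Dover (12–5), Irvine (9–8), Jasper (9–8), Avon (14–3) — so Glendale is the Condorcet winner.

Yes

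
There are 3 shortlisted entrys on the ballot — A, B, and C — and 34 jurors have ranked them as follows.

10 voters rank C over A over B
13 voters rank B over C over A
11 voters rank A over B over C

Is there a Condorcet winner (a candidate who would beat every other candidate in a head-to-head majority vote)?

No

Head-to-head results (34 voters total):
A vs B: A wins 21–13.
A vs C: C wins 23–11.
B vs C: B wins 24–10.
No candidate beats all others: A beats B beats C beats A, a majority cycle.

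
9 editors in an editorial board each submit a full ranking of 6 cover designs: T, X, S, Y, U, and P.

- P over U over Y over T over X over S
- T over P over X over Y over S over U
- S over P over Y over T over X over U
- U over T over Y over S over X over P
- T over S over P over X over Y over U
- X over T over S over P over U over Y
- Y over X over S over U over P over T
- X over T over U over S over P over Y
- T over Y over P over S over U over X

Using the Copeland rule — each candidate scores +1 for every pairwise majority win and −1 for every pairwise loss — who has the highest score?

Pairwise results:
  T vs X: T wins 6–3.
  T vs S: T wins 7–2.
  T vs Y: T wins 6–3.
  T vs U: T wins 6–3.
  T vs P: T wins 6–3.
  X vs S: X wins 5–4.
  X vs Y: Y wins 5–4.
  X vs U: X wins 6–3.
  X vs P: P wins 5–4.
  S vs Y: Y wins 5–4.
  S vs U: S wins 6–3.
  S vs P: S wins 6–3.
  Y vs U: Y wins 5–4.
  Y vs P: P wins 6–3.
  U vs P: P wins 6–3.
Copeland scores (wins − losses):
  T: 5 − 0 = 5
  X: 2 − 3 = -1
  S: 2 − 3 = -1
  Y: 3 − 2 = 1
  U: 0 − 5 = -5
  P: 3 − 2 = 1
T has the best Copeland score.

T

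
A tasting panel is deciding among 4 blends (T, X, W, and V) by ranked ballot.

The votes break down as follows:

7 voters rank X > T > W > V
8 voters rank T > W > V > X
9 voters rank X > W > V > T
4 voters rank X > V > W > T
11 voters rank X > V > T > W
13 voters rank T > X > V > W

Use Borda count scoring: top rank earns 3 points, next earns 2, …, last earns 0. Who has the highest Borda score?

X

Borda scores:
  T: 7·2 + 8·3 + 9·0 + 4·0 + 11·1 + 13·3 = 88
  X: 7·3 + 8·0 + 9·3 + 4·3 + 11·3 + 13·2 = 119
  W: 7·1 + 8·2 + 9·2 + 4·1 + 11·0 + 13·0 = 45
  V: 7·0 + 8·1 + 9·1 + 4·2 + 11·2 + 13·1 = 60
X has the highest total.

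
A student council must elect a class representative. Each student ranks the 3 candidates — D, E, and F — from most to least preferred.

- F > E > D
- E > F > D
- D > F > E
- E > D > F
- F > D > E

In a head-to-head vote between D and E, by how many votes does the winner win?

Ballots ranking D above E: 2.
Ballots ranking E above D: 3.
E wins 3–2, a margin of 1.

1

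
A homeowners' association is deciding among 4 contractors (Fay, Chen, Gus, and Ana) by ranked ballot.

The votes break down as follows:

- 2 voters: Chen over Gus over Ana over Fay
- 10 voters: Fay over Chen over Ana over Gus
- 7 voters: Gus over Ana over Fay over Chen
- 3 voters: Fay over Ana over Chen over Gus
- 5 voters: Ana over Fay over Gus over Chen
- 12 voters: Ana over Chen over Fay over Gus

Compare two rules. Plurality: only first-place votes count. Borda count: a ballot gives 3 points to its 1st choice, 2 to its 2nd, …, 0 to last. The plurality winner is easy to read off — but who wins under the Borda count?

Ana

Plurality first-place counts: Fay 13, Chen 2, Gus 7, Ana 17 → Ana.
Borda totals: Fay 68, Chen 53, Gus 30, Ana 83 → Ana.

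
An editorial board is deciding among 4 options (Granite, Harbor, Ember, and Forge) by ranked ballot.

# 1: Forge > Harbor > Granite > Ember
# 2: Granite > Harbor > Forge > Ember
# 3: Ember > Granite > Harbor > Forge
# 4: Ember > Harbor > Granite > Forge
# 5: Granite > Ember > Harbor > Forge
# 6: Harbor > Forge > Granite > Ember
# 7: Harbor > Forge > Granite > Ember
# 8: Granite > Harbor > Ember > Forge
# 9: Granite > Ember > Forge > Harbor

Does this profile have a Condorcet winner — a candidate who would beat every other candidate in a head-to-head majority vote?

Yes

Head-to-head results (9 voters total):
Granite vs Harbor: Granite wins 5–4.
Granite vs Ember: Granite wins 7–2.
Granite vs Forge: Granite wins 6–3.
Harbor vs Ember: Harbor wins 5–4.
Harbor vs Forge: Harbor wins 7–2.
Ember vs Forge: Ember wins 5–4.
Granite beats each rival — Harbor (5–4), Ember (7–2), Forge (6–3) — so Granite is the Condorcet winner.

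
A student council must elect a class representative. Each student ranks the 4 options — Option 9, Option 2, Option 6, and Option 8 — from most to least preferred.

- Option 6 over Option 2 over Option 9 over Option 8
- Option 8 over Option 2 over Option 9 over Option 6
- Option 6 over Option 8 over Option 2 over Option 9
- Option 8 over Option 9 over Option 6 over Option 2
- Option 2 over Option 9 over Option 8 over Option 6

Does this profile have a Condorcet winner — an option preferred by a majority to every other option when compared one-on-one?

Yes

Head-to-head results (5 voters total):
Option 9 vs Option 2: Option 2 wins 4–1.
Option 9 vs Option 6: Option 9 wins 3–2.
Option 9 vs Option 8: Option 8 wins 3–2.
Option 2 vs Option 6: Option 6 wins 3–2.
Option 2 vs Option 8: Option 8 wins 3–2.
Option 6 vs Option 8: Option 8 wins 3–2.
Option 8 beats each rival — Option 9 (3–2), Option 2 (3–2), Option 6 (3–2) — so Option 8 is the Condorcet winner.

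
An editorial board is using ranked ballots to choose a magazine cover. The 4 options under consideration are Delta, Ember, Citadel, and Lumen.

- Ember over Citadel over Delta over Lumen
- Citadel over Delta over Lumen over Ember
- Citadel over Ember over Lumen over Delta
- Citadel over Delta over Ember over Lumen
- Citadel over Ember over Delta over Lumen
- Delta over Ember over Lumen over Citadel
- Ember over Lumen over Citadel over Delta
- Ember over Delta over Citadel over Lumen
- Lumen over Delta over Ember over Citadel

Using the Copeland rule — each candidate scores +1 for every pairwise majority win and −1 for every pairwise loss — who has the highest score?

Ember

Pairwise results:
  Delta vs Ember: Ember wins 5–4.
  Delta vs Citadel: Citadel wins 6–3.
  Delta vs Lumen: Delta wins 6–3.
  Ember vs Citadel: Ember wins 5–4.
  Ember vs Lumen: Ember wins 7–2.
  Citadel vs Lumen: Citadel wins 6–3.
Copeland scores (wins − losses):
  Delta: 1 − 2 = -1
  Ember: 3 − 0 = 3
  Citadel: 2 − 1 = 1
  Lumen: 0 − 3 = -3
Ember has the best Copeland score.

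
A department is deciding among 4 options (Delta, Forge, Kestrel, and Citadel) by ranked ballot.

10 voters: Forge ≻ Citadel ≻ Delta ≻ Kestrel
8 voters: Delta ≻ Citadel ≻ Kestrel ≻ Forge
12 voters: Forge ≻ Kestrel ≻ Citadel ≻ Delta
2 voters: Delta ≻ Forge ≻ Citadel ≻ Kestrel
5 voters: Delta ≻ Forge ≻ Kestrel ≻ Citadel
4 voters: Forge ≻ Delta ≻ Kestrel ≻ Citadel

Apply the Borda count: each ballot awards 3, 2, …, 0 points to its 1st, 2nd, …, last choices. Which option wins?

Borda scores:
  Delta: 10·1 + 8·3 + 12·0 + 2·3 + 5·3 + 4·2 = 63
  Forge: 10·3 + 8·0 + 12·3 + 2·2 + 5·2 + 4·3 = 92
  Kestrel: 10·0 + 8·1 + 12·2 + 2·0 + 5·1 + 4·1 = 41
  Citadel: 10·2 + 8·2 + 12·1 + 2·1 + 5·0 + 4·0 = 50
Forge has the highest total.

Forge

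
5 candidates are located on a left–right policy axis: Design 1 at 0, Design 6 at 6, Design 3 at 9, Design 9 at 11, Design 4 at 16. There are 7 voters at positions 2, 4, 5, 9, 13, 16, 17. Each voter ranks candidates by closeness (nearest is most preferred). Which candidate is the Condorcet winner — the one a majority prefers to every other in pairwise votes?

With single-peaked preferences on a line, the Condorcet winner is the candidate closest to the median voter.
The median voter (position 9) is closest to Design 3 at 9.
Check: Design 3 vs Design 4 — voters closer to Design 3: 4 of 7.

Design 3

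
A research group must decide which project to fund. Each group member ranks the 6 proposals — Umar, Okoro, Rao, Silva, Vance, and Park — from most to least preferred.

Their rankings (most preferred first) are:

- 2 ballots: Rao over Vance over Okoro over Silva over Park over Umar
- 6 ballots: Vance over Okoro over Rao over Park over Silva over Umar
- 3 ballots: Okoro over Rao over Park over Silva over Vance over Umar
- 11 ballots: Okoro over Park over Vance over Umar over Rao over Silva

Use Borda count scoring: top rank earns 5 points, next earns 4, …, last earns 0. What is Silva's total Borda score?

Borda scores:
  Umar: 2·0 + 6·0 + 3·0 + 11·2 = 22
  Okoro: 2·3 + 6·4 + 3·5 + 11·5 = 100
  Rao: 2·5 + 6·3 + 3·4 + 11·1 = 51
  Silva: 2·2 + 6·1 + 3·2 + 11·0 = 16
  Vance: 2·4 + 6·5 + 3·1 + 11·3 = 74
  Park: 2·1 + 6·2 + 3·3 + 11·4 = 67

16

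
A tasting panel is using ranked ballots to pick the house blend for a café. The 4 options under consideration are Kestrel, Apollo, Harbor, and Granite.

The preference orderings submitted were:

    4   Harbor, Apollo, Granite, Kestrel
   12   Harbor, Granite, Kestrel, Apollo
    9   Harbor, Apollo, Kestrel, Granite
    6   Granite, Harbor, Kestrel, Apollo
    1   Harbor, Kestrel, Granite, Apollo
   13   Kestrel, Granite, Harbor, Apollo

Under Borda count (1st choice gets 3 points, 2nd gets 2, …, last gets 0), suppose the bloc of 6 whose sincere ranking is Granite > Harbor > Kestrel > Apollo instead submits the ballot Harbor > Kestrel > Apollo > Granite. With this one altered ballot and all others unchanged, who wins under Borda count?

Borda totals with the altered ballot: Kestrel 74, Apollo 32, Harbor 109, Granite 55.
The winner is unchanged: still Harbor.

Harbor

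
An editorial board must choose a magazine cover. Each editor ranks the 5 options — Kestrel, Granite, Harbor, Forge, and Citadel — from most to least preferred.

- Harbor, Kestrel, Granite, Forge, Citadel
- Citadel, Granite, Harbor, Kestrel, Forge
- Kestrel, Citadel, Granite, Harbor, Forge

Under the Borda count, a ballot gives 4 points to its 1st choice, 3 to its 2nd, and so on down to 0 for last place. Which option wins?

Kestrel

Borda scores:
  Kestrel: 3 + 1 + 4 = 8
  Granite: 2 + 3 + 2 = 7
  Harbor: 4 + 2 + 1 = 7
  Forge: 1 + 0 + 0 = 1
  Citadel: 0 + 4 + 3 = 7
Kestrel has the highest total.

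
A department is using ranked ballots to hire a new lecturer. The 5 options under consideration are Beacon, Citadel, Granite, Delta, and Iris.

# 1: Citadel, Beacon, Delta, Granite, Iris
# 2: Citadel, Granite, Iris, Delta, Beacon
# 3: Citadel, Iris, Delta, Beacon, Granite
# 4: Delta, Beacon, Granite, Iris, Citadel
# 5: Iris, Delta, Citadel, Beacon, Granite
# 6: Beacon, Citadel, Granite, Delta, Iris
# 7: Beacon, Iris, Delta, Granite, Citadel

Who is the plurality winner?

Citadel

First-place vote totals:
  Beacon: 2
  Citadel: 3
  Granite: 0
  Delta: 1
  Iris: 1
Citadel has the most first-place votes.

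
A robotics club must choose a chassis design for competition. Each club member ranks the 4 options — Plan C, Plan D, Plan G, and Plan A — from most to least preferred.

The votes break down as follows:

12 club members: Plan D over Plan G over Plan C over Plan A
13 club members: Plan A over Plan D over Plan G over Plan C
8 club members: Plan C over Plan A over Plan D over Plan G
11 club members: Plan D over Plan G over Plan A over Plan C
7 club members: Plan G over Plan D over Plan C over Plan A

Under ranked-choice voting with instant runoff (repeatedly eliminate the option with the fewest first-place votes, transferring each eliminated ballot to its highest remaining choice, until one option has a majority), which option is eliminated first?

Plan G

Round 1: Plan D 23, Plan A 13, Plan C 8, Plan G 7. Plan G has the fewest and is eliminated.
Round 2: Plan D 30, Plan A 13, Plan C 8. Plan D has a majority.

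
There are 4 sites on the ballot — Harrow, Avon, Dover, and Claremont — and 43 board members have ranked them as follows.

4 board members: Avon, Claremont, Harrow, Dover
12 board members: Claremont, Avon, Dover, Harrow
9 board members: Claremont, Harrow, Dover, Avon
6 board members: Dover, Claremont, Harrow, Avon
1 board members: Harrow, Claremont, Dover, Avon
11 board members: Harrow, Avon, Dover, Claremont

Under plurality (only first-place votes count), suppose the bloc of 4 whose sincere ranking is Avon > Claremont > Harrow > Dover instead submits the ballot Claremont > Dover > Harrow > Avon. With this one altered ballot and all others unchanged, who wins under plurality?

First-place totals with the altered ballot: Harrow 12, Avon 0, Dover 6, Claremont 25.
The winner is unchanged: still Claremont.

Claremont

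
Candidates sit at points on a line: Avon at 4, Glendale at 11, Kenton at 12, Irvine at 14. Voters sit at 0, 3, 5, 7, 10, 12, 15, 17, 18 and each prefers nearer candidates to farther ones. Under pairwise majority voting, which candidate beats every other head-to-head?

Glendale

With single-peaked preferences on a line, the Condorcet winner is the candidate closest to the median voter.
The median voter (position 10) is closest to Glendale at 11.
Check: Glendale vs Avon — voters closer to Glendale: 5 of 9.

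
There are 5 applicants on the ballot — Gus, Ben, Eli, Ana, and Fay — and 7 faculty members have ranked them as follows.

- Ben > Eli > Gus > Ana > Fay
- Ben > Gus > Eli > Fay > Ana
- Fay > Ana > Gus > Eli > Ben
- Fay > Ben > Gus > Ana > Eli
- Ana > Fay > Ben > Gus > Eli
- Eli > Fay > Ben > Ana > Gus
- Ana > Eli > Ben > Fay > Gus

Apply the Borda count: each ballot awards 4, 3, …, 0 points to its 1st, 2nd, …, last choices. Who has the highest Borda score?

Ben

Borda scores:
  Gus: 2 + 3 + 2 + 2 + 1 + 0 + 0 = 10
  Ben: 4 + 4 + 0 + 3 + 2 + 2 + 2 = 17
  Eli: 3 + 2 + 1 + 0 + 0 + 4 + 3 = 13
  Ana: 1 + 0 + 3 + 1 + 4 + 1 + 4 = 14
  Fay: 0 + 1 + 4 + 4 + 3 + 3 + 1 = 16
Ben has the highest total.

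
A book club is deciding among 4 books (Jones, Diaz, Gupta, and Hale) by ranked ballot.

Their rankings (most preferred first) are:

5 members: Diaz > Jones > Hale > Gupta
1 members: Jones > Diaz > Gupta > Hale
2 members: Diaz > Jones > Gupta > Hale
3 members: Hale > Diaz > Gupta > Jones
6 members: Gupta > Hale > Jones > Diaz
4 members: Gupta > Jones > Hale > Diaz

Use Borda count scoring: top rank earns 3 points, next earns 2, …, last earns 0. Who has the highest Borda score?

Borda scores:
  Jones: 5·2 + 3 + 2·2 + 3·0 + 6·1 + 4·2 = 31
  Diaz: 5·3 + 2 + 2·3 + 3·2 + 6·0 + 4·0 = 29
  Gupta: 5·0 + 1 + 2·1 + 3·1 + 6·3 + 4·3 = 36
  Hale: 5·1 + 0 + 2·0 + 3·3 + 6·2 + 4·1 = 30
Gupta has the highest total.

Gupta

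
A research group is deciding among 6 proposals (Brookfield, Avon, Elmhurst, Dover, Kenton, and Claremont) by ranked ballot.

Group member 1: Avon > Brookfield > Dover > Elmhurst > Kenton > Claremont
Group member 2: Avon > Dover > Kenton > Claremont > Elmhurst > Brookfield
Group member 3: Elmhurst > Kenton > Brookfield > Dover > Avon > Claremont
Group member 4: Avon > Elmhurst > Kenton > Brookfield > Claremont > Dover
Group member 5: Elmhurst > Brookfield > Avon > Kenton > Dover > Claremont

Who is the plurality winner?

Avon

First-place vote totals:
  Brookfield: 0
  Avon: 3
  Elmhurst: 2
  Dover: 0
  Kenton: 0
  Claremont: 0
Avon has the most first-place votes.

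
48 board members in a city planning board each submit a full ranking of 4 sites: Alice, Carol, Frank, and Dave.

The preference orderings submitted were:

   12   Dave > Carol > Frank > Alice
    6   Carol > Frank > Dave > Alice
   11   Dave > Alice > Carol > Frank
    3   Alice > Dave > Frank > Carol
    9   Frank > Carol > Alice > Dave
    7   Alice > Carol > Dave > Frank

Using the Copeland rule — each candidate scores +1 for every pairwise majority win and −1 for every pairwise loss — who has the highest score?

Pairwise results:
  Alice vs Carol: Carol wins 27–21.
  Alice vs Frank: Frank wins 27–21.
  Alice vs Dave: Dave wins 29–19.
  Carol vs Frank: Carol wins 36–12.
  Carol vs Dave: Dave wins 26–22.
  Frank vs Dave: Dave wins 33–15.
Copeland scores (wins − losses):
  Alice: 0 − 3 = -3
  Carol: 2 − 1 = 1
  Frank: 1 − 2 = -1
  Dave: 3 − 0 = 3
Dave has the best Copeland score.

Dave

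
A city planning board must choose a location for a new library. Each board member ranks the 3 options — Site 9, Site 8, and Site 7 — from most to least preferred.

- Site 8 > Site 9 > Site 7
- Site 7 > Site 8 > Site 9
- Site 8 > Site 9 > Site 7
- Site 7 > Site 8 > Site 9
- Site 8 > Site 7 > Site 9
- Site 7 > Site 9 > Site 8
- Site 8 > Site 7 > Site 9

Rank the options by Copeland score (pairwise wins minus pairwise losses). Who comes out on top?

Site 8

Pairwise results:
  Site 9 vs Site 8: Site 8 wins 6–1.
  Site 9 vs Site 7: Site 7 wins 5–2.
  Site 8 vs Site 7: Site 8 wins 4–3.
Copeland scores (wins − losses):
  Site 9: 0 − 2 = -2
  Site 8: 2 − 0 = 2
  Site 7: 1 − 1 = 0
Site 8 has the best Copeland score.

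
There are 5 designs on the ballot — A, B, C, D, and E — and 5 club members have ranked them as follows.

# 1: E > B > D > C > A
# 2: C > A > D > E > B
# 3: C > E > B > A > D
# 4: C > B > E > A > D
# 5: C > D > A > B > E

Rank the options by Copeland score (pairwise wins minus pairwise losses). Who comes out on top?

Pairwise results:
  A vs B: B wins 3–2.
  A vs C: C wins 5–0.
  A vs D: A wins 3–2.
  A vs E: E wins 3–2.
  B vs C: C wins 4–1.
  B vs D: B wins 3–2.
  B vs E: E wins 3–2.
  C vs D: C wins 4–1.
  C vs E: C wins 4–1.
  D vs E: E wins 3–2.
Copeland scores (wins − losses):
  A: 1 − 3 = -2
  B: 2 − 2 = 0
  C: 4 − 0 = 4
  D: 0 − 4 = -4
  E: 3 − 1 = 2
C has the best Copeland score.

C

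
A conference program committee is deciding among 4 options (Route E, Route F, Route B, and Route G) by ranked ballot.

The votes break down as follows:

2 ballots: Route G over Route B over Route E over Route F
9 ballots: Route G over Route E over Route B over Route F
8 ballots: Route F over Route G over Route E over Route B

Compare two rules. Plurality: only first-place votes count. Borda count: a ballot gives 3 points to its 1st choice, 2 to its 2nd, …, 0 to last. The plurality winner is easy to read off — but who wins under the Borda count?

Plurality first-place counts: Route E 0, Route F 8, Route B 0, Route G 11 → Route G.
Borda totals: Route E 28, Route F 24, Route B 13, Route G 49 → Route G.

Route G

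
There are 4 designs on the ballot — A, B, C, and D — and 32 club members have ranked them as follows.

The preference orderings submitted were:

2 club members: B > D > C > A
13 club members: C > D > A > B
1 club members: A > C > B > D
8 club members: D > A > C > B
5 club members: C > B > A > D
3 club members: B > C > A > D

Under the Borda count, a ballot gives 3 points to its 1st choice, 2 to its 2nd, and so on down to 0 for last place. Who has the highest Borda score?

C

Borda scores:
  A: 2·0 + 13·1 + 3 + 8·2 + 5·1 + 3·1 = 40
  B: 2·3 + 13·0 + 1 + 8·0 + 5·2 + 3·3 = 26
  C: 2·1 + 13·3 + 2 + 8·1 + 5·3 + 3·2 = 72
  D: 2·2 + 13·2 + 0 + 8·3 + 5·0 + 3·0 = 54
C has the highest total.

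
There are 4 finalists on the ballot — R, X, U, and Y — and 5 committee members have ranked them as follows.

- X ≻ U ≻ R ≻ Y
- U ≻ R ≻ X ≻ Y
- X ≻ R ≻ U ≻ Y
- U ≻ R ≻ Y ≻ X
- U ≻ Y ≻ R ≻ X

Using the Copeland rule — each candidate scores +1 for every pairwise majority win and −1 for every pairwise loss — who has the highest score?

Pairwise results:
  R vs X: R wins 3–2.
  R vs U: U wins 4–1.
  R vs Y: R wins 4–1.
  X vs U: U wins 3–2.
  X vs Y: X wins 3–2.
  U vs Y: U wins 5–0.
Copeland scores (wins − losses):
  R: 2 − 1 = 1
  X: 1 − 2 = -1
  U: 3 − 0 = 3
  Y: 0 − 3 = -3
U has the best Copeland score.

U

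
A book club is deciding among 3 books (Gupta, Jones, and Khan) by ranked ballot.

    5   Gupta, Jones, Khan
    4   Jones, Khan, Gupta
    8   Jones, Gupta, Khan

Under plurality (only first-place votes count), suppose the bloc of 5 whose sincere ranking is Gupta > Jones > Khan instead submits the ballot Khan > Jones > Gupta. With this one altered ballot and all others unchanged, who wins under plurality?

Jones

First-place totals with the altered ballot: Gupta 0, Jones 12, Khan 5.
The winner is unchanged: still Jones.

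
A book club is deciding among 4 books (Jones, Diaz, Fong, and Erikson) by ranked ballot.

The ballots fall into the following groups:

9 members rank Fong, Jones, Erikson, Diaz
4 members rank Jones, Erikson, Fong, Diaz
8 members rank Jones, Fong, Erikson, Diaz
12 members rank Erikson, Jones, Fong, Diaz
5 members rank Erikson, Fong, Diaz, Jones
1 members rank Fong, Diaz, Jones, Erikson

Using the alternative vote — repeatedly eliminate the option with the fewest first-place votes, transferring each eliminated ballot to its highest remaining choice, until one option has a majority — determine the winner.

Round 1: Erikson 17, Jones 12, Fong 10, Diaz 0. Diaz has the fewest and is eliminated.
Round 2: Erikson 17, Jones 12, Fong 10. Fong has the fewest and is eliminated.
Round 3: Jones 22, Erikson 17. Jones has a majority.

Jones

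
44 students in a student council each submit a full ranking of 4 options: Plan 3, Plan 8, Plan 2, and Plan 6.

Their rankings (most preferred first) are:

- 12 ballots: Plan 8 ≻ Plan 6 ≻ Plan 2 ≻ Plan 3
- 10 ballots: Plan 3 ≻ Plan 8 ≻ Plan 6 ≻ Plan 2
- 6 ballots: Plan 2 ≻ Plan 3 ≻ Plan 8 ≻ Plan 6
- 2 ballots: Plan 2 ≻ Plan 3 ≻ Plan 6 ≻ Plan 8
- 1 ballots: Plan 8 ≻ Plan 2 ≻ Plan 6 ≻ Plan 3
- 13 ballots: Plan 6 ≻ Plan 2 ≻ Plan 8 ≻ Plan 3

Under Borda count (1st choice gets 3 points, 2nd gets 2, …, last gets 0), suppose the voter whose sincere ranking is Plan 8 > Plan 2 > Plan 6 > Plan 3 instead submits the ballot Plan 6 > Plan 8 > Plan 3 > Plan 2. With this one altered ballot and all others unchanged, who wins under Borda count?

Borda totals with the altered ballot: Plan 3 47, Plan 8 77, Plan 2 62, Plan 6 78.
The switch changes the winner from Plan 8 to Plan 6.

Plan 6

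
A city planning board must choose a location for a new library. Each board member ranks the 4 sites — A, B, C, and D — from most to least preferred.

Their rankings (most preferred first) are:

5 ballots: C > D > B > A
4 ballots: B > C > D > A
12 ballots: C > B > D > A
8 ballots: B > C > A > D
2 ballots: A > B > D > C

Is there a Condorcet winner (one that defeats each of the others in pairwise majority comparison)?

Yes

Head-to-head results (31 voters total):
A vs B: B wins 29–2.
A vs C: C wins 29–2.
A vs D: D wins 21–10.
B vs C: C wins 17–14.
B vs D: B wins 26–5.
C vs D: C wins 29–2.
C beats each rival — A (29–2), B (17–14), D (29–2) — so C is the Condorcet winner.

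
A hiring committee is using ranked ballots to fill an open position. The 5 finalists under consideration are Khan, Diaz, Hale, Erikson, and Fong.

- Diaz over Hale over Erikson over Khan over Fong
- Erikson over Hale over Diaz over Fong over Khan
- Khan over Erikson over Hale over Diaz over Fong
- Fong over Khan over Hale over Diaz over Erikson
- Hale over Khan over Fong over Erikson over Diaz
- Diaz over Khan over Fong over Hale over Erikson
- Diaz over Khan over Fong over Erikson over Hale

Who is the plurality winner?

Diaz

First-place vote totals:
  Khan: 1
  Diaz: 3
  Hale: 1
  Erikson: 1
  Fong: 1
Diaz has the most first-place votes.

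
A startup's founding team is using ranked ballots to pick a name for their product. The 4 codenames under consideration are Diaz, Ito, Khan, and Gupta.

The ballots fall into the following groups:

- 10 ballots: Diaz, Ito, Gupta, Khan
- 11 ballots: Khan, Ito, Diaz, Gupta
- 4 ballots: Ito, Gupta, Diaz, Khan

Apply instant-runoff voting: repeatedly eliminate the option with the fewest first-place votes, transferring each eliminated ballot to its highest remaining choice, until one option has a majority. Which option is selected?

Diaz

Round 1: Khan 11, Diaz 10, Ito 4, Gupta 0. Gupta has the fewest and is eliminated.
Round 2: Khan 11, Diaz 10, Ito 4. Ito has the fewest and is eliminated.
Round 3: Diaz 14, Khan 11. Diaz has a majority.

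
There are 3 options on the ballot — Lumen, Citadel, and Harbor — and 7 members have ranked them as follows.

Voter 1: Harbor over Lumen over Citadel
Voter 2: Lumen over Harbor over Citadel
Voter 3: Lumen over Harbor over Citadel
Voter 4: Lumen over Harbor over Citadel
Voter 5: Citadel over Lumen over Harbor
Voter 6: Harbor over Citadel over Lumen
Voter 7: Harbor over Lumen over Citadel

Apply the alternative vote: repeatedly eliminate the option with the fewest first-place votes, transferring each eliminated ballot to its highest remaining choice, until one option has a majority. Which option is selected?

Round 1: Lumen 3, Harbor 3, Citadel 1. Citadel has the fewest and is eliminated.
Round 2: Lumen 4, Harbor 3. Lumen has a majority.

Lumen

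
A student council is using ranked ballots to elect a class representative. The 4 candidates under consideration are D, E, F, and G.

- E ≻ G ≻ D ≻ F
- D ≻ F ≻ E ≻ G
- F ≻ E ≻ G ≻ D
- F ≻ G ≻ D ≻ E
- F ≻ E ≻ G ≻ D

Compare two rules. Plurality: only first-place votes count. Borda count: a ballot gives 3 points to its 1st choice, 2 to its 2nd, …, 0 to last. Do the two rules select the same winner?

Plurality first-place counts: D 1, E 1, F 3, G 0 → F.
Borda totals: D 5, E 8, F 11, G 6 → F.
The two rules agree on F.

Yes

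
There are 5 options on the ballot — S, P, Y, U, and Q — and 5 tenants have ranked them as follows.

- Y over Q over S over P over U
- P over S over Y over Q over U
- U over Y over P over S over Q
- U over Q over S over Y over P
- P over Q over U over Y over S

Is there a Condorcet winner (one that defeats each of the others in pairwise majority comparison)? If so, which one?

Head-to-head results (5 voters total):
S vs P: P wins 3–2.
S vs Y: Y wins 3–2.
S vs U: U wins 3–2.
S vs Q: Q wins 3–2.
P vs Y: Y wins 3–2.
P vs U: P wins 3–2.
P vs Q: P wins 3–2.
Y vs U: U wins 3–2.
Y vs Q: Y wins 3–2.
U vs Q: Q wins 3–2.
No candidate beats all others: P beats U beats Y beats P, a majority cycle.

No Condorcet winner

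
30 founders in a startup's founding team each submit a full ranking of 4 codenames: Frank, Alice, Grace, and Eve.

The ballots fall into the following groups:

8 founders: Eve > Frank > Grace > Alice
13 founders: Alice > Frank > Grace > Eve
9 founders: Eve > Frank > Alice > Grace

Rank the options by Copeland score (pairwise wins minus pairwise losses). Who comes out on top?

Pairwise results:
  Frank vs Alice: Frank wins 17–13.
  Frank vs Grace: Frank wins 30–0.
  Frank vs Eve: Eve wins 17–13.
  Alice vs Grace: Alice wins 22–8.
  Alice vs Eve: Eve wins 17–13.
  Grace vs Eve: Eve wins 17–13.
Copeland scores (wins − losses):
  Frank: 2 − 1 = 1
  Alice: 1 − 2 = -1
  Grace: 0 − 3 = -3
  Eve: 3 − 0 = 3
Eve has the best Copeland score.

Eve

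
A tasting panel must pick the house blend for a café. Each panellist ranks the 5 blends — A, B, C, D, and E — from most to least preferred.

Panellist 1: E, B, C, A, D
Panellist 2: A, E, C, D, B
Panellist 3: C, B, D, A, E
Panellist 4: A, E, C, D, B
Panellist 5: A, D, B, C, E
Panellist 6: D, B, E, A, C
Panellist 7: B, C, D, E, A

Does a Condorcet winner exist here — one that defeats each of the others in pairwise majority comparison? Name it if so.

Head-to-head results (7 voters total):
A vs B: B wins 4–3.
A vs C: A wins 4–3.
A vs D: A wins 4–3.
A vs E: A wins 4–3.
B vs C: B wins 4–3.
B vs D: D wins 4–3.
B vs E: B wins 4–3.
C vs D: C wins 5–2.
C vs E: E wins 4–3.
D vs E: D wins 4–3.
No candidate beats all others: A beats D beats B beats A, a majority cycle.

There is no Condorcet winner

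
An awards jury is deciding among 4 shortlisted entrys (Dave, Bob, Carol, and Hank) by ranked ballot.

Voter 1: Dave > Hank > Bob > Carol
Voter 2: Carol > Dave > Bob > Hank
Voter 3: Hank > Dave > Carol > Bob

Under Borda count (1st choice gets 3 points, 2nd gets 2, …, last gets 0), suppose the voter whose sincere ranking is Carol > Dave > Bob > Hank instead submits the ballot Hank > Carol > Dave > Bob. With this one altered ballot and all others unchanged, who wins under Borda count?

Hank

Borda totals with the altered ballot: Dave 6, Bob 1, Carol 3, Hank 8.
The switch changes the winner from Dave to Hank.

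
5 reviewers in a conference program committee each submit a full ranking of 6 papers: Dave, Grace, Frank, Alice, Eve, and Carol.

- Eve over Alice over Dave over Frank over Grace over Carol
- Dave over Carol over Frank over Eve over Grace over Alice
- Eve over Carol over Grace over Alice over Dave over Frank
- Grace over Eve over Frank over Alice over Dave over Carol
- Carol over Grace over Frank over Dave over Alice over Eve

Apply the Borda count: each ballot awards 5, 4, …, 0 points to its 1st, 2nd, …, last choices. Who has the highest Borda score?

Borda scores:
  Dave: 3 + 5 + 1 + 1 + 2 = 12
  Grace: 1 + 1 + 3 + 5 + 4 = 14
  Frank: 2 + 3 + 0 + 3 + 3 = 11
  Alice: 4 + 0 + 2 + 2 + 1 = 9
  Eve: 5 + 2 + 5 + 4 + 0 = 16
  Carol: 0 + 4 + 4 + 0 + 5 = 13
Eve has the highest total.

Eve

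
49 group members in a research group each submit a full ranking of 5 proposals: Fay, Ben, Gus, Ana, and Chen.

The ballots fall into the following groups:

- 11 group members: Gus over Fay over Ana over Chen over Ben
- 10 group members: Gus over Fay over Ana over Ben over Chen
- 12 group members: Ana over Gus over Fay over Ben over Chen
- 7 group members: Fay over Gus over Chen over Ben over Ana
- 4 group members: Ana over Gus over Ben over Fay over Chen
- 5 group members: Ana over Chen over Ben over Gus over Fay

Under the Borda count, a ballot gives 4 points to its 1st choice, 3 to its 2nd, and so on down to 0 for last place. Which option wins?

Gus

Borda scores:
  Fay: 11·3 + 10·3 + 12·2 + 7·4 + 4·1 + 5·0 = 119
  Ben: 11·0 + 10·1 + 12·1 + 7·1 + 4·2 + 5·2 = 47
  Gus: 11·4 + 10·4 + 12·3 + 7·3 + 4·3 + 5·1 = 158
  Ana: 11·2 + 10·2 + 12·4 + 7·0 + 4·4 + 5·4 = 126
  Chen: 11·1 + 10·0 + 12·0 + 7·2 + 4·0 + 5·3 = 40
Gus has the highest total.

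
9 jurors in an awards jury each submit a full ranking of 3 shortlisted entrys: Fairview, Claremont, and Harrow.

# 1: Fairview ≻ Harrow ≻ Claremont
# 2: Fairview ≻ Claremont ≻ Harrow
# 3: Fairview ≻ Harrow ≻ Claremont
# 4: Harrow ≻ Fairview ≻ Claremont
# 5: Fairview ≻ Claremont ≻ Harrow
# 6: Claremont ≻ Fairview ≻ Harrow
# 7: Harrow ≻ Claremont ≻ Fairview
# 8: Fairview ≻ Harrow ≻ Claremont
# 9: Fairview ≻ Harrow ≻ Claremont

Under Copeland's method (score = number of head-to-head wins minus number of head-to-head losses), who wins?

Fairview

Pairwise results:
  Fairview vs Claremont: Fairview wins 7–2.
  Fairview vs Harrow: Fairview wins 7–2.
  Claremont vs Harrow: Harrow wins 6–3.
Copeland scores (wins − losses):
  Fairview: 2 − 0 = 2
  Claremont: 0 − 2 = -2
  Harrow: 1 − 1 = 0
Fairview has the best Copeland score.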